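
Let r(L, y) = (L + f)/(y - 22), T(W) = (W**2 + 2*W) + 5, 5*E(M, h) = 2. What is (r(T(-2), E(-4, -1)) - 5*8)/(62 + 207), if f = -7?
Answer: -2155/14526 ≈ -0.14835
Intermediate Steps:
E(M, h) = 2/5 (E(M, h) = (1/5)*2 = 2/5)
T(W) = 5 + W**2 + 2*W
r(L, y) = (-7 + L)/(-22 + y) (r(L, y) = (L - 7)/(y - 22) = (-7 + L)/(-22 + y))
(r(T(-2), E(-4, -1)) - 5*8)/(62 + 207) = ((-7 + (5 + (-2)**2 + 2*(-2)))/(-22 + 2/5) - 5*8)/(62 + 207) = ((-7 + (5 + 4 - 4))/(-108/5) - 40)/269 = (-5*(-7 + 5)/108 - 40)*(1/269) = (-5/108*(-2) - 40)*(1/269) = (5/54 - 40)*(1/269) = -2155/54*1/269 = -2155/14526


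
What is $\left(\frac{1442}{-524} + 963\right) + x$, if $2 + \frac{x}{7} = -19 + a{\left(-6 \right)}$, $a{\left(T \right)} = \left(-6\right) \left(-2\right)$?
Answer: $\frac{235079}{262} \approx 897.25$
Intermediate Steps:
$a{\left(T \right)} = 12$
$x = -63$ ($x = -14 + 7 \left(-19 + 12\right) = -14 + 7 \left(-7\right) = -14 - 49 = -63$)
$\left(\frac{1442}{-524} + 963\right) + x = \left(\frac{1442}{-524} + 963\right) - 63 = \left(1442 \left(- \frac{1}{524}\right) + 963\right) - 63 = \left(- \frac{721}{262} + 963\right) - 63 = \frac{251585}{262} - 63 = \frac{235079}{262}$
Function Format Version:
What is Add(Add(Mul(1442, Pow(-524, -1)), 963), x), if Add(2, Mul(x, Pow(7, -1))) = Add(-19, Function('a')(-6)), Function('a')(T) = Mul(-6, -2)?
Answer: Rational(235079, 262) ≈ 897.25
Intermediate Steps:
Function('a')(T) = 12
x = -63 (x = Add(-14, Mul(7, Add(-19, 12))) = Add(-14, Mul(7, -7)) = Add(-14, -49) = -63)
Add(Add(Mul(1442, Pow(-524, -1)), 963), x) = Add(Add(Mul(1442, Pow(-524, -1)), 963), -63) = Add(Add(Mul(1442, Rational(-1, 524)), 963), -63) = Add(Add(Rational(-721, 262), 963), -63) = Add(Rational(251585, 262), -63) = Rational(235079, 262)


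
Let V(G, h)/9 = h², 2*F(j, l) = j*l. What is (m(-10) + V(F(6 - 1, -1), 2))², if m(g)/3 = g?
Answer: 36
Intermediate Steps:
F(j, l) = j*l/2 (F(j, l) = (j*l)/2 = j*l/2)
m(g) = 3*g
V(G, h) = 9*h²
(m(-10) + V(F(6 - 1, -1), 2))² = (3*(-10) + 9*2²)² = (-30 + 9*4)² = (-30 + 36)² = 6² = 36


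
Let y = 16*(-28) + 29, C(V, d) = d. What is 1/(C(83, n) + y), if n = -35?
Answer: -1/454 ≈ -0.0022026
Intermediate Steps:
y = -419 (y = -448 + 29 = -419)
1/(C(83, n) + y) = 1/(-35 - 419) = 1/(-454) = -1/454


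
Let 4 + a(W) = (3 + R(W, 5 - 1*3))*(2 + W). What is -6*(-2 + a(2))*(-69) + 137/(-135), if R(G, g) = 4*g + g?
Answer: 2570803/135 ≈ 19043.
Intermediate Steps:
R(G, g) = 5*g
a(W) = 22 + 13*W (a(W) = -4 + (3 + 5*(5 - 1*3))*(2 + W) = -4 + (3 + 5*(5 - 3))*(2 + W) = -4 + (3 + 5*2)*(2 + W) = -4 + (3 + 10)*(2 + W) = -4 + 13*(2 + W) = -4 + (26 + 13*W) = 22 + 13*W)
-6*(-2 + a(2))*(-69) + 137/(-135) = -6*(-2 + (22 + 13*2))*(-69) + 137/(-135) = -6*(-2 + (22 + 26))*(-69) + 137*(-1/135) = -6*(-2 + 48)*(-69) - 137/135 = -6*46*(-69) - 137/135 = -276*(-69) - 137/135 = 19044 - 137/135 = 2570803/135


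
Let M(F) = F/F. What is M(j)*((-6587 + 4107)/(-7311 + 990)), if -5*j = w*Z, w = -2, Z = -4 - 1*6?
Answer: 2480/6321 ≈ 0.39234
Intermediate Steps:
Z = -10 (Z = -4 - 6 = -10)
j = -4 (j = -(-2)*(-10)/5 = -1/5*20 = -4)
M(F) = 1
M(j)*((-6587 + 4107)/(-7311 + 990)) = 1*((-6587 + 4107)/(-7311 + 990)) = 1*(-2480/(-6321)) = 1*(-2480*(-1/6321)) = 1*(2480/6321) = 2480/6321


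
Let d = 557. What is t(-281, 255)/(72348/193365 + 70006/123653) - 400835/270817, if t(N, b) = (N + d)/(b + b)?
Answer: -15604888613957612/17251353273343471 ≈ -0.90456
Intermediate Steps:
t(N, b) = (557 + N)/(2*b) (t(N, b) = (N + 557)/(b + b) = (557 + N)/((2*b)) = (557 + N)*(1/(2*b)) = (557 + N)/(2*b))
t(-281, 255)/(72348/193365 + 70006/123653) - 400835/270817 = ((1/2)*(557 - 281)/255)/(72348/193365 + 70006/123653) - 400835/270817 = ((1/2)*(1/255)*276)/(72348*(1/193365) + 70006*(1/123653)) - 400835*1/270817 = 46/(85*(24116/64455 + 70006/123653)) - 400835/270817 = 46/(85*(7494252478/7970054115)) - 400835/270817 = (46/85)*(7970054115/7494252478) - 400835/270817 = 36662248929/63701146063 - 400835/270817 = -15604888613957612/17251353273343471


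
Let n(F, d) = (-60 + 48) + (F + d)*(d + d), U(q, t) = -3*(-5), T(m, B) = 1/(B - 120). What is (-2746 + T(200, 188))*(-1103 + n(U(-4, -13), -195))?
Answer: -12900034795/68 ≈ -1.8971e+8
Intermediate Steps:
T(m, B) = 1/(-120 + B)
U(q, t) = 15
n(F, d) = -12 + 2*d*(F + d) (n(F, d) = -12 + (F + d)*(2*d) = -12 + 2*d*(F + d))
(-2746 + T(200, 188))*(-1103 + n(U(-4, -13), -195)) = (-2746 + 1/(-120 + 188))*(-1103 + (-12 + 2*(-195)**2 + 2*15*(-195))) = (-2746 + 1/68)*(-1103 + (-12 + 2*38025 - 5850)) = (-2746 + 1/68)*(-1103 + (-12 + 76050 - 5850)) = -186727*(-1103 + 70188)/68 = -186727/68*69085 = -12900034795/68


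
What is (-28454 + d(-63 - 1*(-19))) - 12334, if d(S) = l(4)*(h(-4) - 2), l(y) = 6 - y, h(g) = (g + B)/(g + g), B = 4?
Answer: -40792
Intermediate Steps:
h(g) = (4 + g)/(2*g) (h(g) = (g + 4)/(g + g) = (4 + g)/((2*g)) = (4 + g)*(1/(2*g)) = (4 + g)/(2*g))
d(S) = -4 (d(S) = (6 - 1*4)*((½)*(4 - 4)/(-4) - 2) = (6 - 4)*((½)*(-¼)*0 - 2) = 2*(0 - 2) = 2*(-2) = -4)
(-28454 + d(-63 - 1*(-19))) - 12334 = (-28454 - 4) - 12334 = -28458 - 12334 = -40792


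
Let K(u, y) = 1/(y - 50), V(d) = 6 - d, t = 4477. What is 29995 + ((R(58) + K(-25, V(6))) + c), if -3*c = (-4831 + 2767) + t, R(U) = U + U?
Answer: 4395997/150 ≈ 29307.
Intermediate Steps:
K(u, y) = 1/(-50 + y)
R(U) = 2*U
c = -2413/3 (c = -((-4831 + 2767) + 4477)/3 = -(-2064 + 4477)/3 = -⅓*2413 = -2413/3 ≈ -804.33)
29995 + ((R(58) + K(-25, V(6))) + c) = 29995 + ((2*58 + 1/(-50 + (6 - 1*6))) - 2413/3) = 29995 + ((116 + 1/(-50 + (6 - 6))) - 2413/3) = 29995 + ((116 + 1/(-50 + 0)) - 2413/3) = 29995 + ((116 + 1/(-50)) - 2413/3) = 29995 + ((116 - 1/50) - 2413/3) = 29995 + (5799/50 - 2413/3) = 29995 - 103253/150 = 4395997/150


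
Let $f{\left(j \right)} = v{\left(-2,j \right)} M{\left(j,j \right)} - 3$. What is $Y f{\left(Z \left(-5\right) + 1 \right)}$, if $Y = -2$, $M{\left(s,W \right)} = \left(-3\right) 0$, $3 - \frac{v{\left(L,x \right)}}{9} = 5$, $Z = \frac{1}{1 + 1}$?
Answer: $6$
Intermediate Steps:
$Z = \frac{1}{2} \approx 0.5$
$v{\left(L,x \right)} = -18$ ($v{\left(L,x \right)} = 27 - 45 = -18$)
$M{\left(s,W \right)} = 0$
$f{\left(j \right)} = -3$ ($f{\left(j \right)} = \left(-18\right) 0 - 3 = 0 - 3 = -3$)
$Y f{\left(Z \left(-5\right) + 1 \right)} = \left(-2\right) \left(-3\right) = 6$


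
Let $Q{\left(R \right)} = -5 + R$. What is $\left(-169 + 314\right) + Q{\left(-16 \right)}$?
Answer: $124$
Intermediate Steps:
$\left(-169 + 314\right) + Q{\left(-16 \right)} = \left(-169 + 314\right) - 21 = 145 - 21 = 124$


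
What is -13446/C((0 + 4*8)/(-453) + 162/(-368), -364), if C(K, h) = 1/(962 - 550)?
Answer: -5539752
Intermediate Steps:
C(K, h) = 1/412
-13446/C((0 + 4*8)/(-453) + 162/(-368), -364) = -13446/1/412 = -13446*412 = -5539752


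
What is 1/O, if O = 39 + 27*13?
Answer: 1/390 ≈ 0.0025641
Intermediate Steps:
O = 390 (O = 39 + 351 = 390)
1/O = 1/390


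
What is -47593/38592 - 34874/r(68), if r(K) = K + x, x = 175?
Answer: -150824723/1041984 ≈ -144.75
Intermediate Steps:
r(K) = 175 + K (r(K) = K + 175 = 175 + K)
-47593/38592 - 34874/r(68) = -47593/38592 - 34874/(175 + 68) = -47593*1/38592 - 34874/243 = -47593/38592 - 34874*1/243 = -47593/38592 - 34874/243 = -150824723/1041984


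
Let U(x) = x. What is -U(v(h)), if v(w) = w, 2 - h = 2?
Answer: 0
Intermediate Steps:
h = 0 (h = 2 - 1*2 = 2 - 2 = 0)
-U(v(h)) = -1*0 = 0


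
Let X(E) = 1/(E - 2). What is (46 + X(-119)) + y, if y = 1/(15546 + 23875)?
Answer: 219377986/4769941 ≈ 45.992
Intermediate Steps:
X(E) = 1/(-2 + E)
y = 1/39421 ≈ 2.5367e-5
(46 + X(-119)) + y = (46 + 1/(-2 - 119)) + 1/39421 = (46 + 1/(-121)) + 1/39421 = (46 - 1/121) + 1/39421 = 5565/121 + 1/39421 = 219377986/4769941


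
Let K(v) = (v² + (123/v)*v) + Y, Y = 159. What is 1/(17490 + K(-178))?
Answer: 1/49456 ≈ 2.0220e-5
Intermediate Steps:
K(v) = 282 + v² (K(v) = (v² + (123/v)*v) + 159 = (v² + 123) + 159 = (123 + v²) + 159 = 282 + v²)
1/(17490 + K(-178)) = 1/(17490 + (282 + (-178)²)) = 1/(17490 + (282 + 31684)) = 1/(17490 + 31966) = 1/49456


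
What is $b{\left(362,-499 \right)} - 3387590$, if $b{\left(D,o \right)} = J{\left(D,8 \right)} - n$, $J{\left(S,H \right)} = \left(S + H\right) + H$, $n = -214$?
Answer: $-3386998$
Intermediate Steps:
$J{\left(S,H \right)} = S + 2 H$ ($J{\left(S,H \right)} = \left(H + S\right) + H = S + 2 H$)
$b{\left(D,o \right)} = 230 + D$ ($b{\left(D,o \right)} = \left(D + 2 \cdot 8\right) - -214 = \left(D + 16\right) + 214 = \left(16 + D\right) + 214 = 230 + D$)
$b{\left(362,-499 \right)} - 3387590 = \left(230 + 362\right) - 3387590 = 592 - 3387590 = -3386998$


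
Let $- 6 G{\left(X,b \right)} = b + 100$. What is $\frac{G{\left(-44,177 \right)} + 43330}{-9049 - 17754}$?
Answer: $- \frac{259703}{160818} \approx -1.6149$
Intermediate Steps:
$G{\left(X,b \right)} = - \frac{50}{3} - \frac{b}{6}$ ($G{\left(X,b \right)} = - \frac{b + 100}{6} = - \frac{100 + b}{6} = - \frac{50}{3} - \frac{b}{6}$)
$\frac{G{\left(-44,177 \right)} + 43330}{-9049 - 17754} = \frac{\left(- \frac{50}{3} - \frac{59}{2}\right) + 43330}{-9049 - 17754} = \frac{\left(- \frac{50}{3} - \frac{59}{2}\right) + 43330}{-26803} = \left(- \frac{277}{6} + 43330\right) \left(- \frac{1}{26803}\right) = \frac{259703}{6} \left(- \frac{1}{26803}\right) = - \frac{259703}{160818}$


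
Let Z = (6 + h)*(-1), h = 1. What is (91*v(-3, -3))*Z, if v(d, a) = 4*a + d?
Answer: 9555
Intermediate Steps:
v(d, a) = d + 4*a
Z = -7 (Z = (6 + 1)*(-1) = 7*(-1) = -7)
(91*v(-3, -3))*Z = (91*(-3 + 4*(-3)))*(-7) = (91*(-3 - 12))*(-7) = (91*(-15))*(-7) = -1365*(-7) = 9555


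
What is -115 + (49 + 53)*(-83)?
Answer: -8581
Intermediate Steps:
-115 + (49 + 53)*(-83) = -115 + 102*(-83) = -115 - 8466 = -8581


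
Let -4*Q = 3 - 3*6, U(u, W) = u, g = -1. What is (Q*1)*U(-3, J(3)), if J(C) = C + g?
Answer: -45/4 ≈ -11.250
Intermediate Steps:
J(C) = -1 + C (J(C) = C - 1 = -1 + C)
Q = 15/4 (Q = -(3 - 3*6)/4 = -(3 - 18)/4 = -¼*(-15) = 15/4 ≈ 3.7500)
(Q*1)*U(-3, J(3)) = ((15/4)*1)*(-3) = (15/4)*(-3) = -45/4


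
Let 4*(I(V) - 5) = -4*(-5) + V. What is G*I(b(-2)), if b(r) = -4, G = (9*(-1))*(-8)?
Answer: 648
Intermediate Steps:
G = 72 (G = -9*(-8) = 72)
I(V) = 10 + V/4 (I(V) = 5 + (-4*(-5) + V)/4 = 5 + (20 + V)/4 = 5 + (5 + V/4) = 10 + V/4)
G*I(b(-2)) = 72*(10 + (¼)*(-4)) = 72*(10 - 1) = 72*9 = 648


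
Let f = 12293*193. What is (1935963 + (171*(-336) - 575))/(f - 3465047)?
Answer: -938966/546249 ≈ -1.7189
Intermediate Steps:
f = 2372549
(1935963 + (171*(-336) - 575))/(f - 3465047) = (1935963 + (171*(-336) - 575))/(2372549 - 3465047) = (1935963 + (-57456 - 575))/(-1092498) = (1935963 - 58031)*(-1/1092498) = 1877932*(-1/1092498) = -938966/546249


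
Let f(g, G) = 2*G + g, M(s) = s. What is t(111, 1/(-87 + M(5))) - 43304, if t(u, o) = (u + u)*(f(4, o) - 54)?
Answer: -2230786/41 ≈ -54409.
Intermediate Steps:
f(g, G) = g + 2*G
t(u, o) = 2*u*(-50 + 2*o) (t(u, o) = (u + u)*((4 + 2*o) - 54) = (2*u)*(-50 + 2*o) = 2*u*(-50 + 2*o))
t(111, 1/(-87 + M(5))) - 43304 = 4*111*(-25 + 1/(-87 + 5)) - 43304 = 4*111*(-25 + 1/(-82)) - 43304 = 4*111*(-25 - 1/82) - 43304 = 4*111*(-2051/82) - 43304 = -455322/41 - 43304 = -2230786/41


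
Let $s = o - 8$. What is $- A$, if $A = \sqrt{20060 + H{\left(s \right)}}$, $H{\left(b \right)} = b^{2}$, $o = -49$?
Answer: $- \sqrt{23309} \approx -152.67$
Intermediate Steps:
$s = -57$ ($s = -49 - 8 = -57$)
$A = \sqrt{23309}$ ($A = \sqrt{20060 + \left(-57\right)^{2}} = \sqrt{20060 + 3249} = \sqrt{23309} \approx 152.67$)
$- A = - \sqrt{23309}$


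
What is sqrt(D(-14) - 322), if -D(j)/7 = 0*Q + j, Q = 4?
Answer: 4*I*sqrt(14) ≈ 14.967*I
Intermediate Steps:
D(j) = -7*j (D(j) = -7*(0*4 + j) = -7*(0 + j) = -7*j)
sqrt(D(-14) - 322) = sqrt(-7*(-14) - 322) = sqrt(98 - 322) = sqrt(-224) = 4*I*sqrt(14)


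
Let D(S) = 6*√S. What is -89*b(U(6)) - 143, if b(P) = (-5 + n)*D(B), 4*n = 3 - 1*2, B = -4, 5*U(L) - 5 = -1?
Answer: -143 + 5073*I ≈ -143.0 + 5073.0*I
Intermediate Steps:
U(L) = ⅘ (U(L) = 1 + (⅕)*(-1) = 1 - ⅕ = ⅘)
n = ¼ (n = (3 - 1*2)/4 = (3 - 2)/4 = (¼)*1 = ¼ ≈ 0.25000)
b(P) = -57*I (b(P) = (-5 + ¼)*(6*√(-4)) = -57*2*I/2 = -57*I)
-89*b(U(6)) - 143 = -(-5073)*I - 143 = 5073*I - 143 = -143 + 5073*I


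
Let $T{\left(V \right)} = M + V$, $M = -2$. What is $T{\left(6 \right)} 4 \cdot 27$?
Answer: $432$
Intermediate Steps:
$T{\left(V \right)} = -2 + V$
$T{\left(6 \right)} 4 \cdot 27 = \left(-2 + 6\right) 4 \cdot 27 = 4 \cdot 4 \cdot 27 = 16 \cdot 27 = 432$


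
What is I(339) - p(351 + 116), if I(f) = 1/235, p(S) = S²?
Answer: -51250914/235 ≈ -2.1809e+5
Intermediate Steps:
I(f) = 1/235
I(339) - p(351 + 116) = 1/235 - (351 + 116)² = 1/235 - 1*467² = 1/235 - 1*218089 = 1/235 - 218089 = -51250914/235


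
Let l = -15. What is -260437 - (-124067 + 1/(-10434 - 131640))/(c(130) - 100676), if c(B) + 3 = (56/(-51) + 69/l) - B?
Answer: -317075089323427123/1217467529784 ≈ -2.6044e+5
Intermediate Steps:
c(B) = -2218/255 - B (c(B) = -3 + ((56/(-51) + 69/(-15)) - B) = -3 + ((56*(-1/51) + 69*(-1/15)) - B) = -3 + ((-56/51 - 23/5) - B) = -3 + (-1453/255 - B) = -2218/255 - B)
-260437 - (-124067 + 1/(-10434 - 131640))/(c(130) - 100676) = -260437 - (-124067 + 1/(-10434 - 131640))/((-2218/255 - 1*130) - 100676) = -260437 - (-124067 + 1/(-142074))/((-2218/255 - 130) - 100676) = -260437 - (-124067 - 1/142074)/(-35368/255 - 100676) = -260437 - (-17626694959)/(142074*(-25707748/255)) = -260437 - (-17626694959)*(-255)/(142074*25707748) = -260437 - 1*1498269071515/1217467529784 = -260437 - 1498269071515/1217467529784 = -317075089323427123/1217467529784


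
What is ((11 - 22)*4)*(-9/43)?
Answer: 396/43 ≈ 9.2093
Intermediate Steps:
((11 - 22)*4)*(-9/43) = (-11*4)*(-9*1/43) = -44*(-9/43) = 396/43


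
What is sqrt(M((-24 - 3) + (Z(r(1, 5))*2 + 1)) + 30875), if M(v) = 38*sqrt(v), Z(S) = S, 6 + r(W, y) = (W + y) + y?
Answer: sqrt(30875 + 152*I) ≈ 175.71 + 0.4325*I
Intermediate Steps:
r(W, y) = -6 + W + 2*y (r(W, y) = -6 + ((W + y) + y) = -6 + (W + 2*y) = -6 + W + 2*y)
sqrt(M((-24 - 3) + (Z(r(1, 5))*2 + 1)) + 30875) = sqrt(38*sqrt((-24 - 3) + ((-6 + 1 + 2*5)*2 + 1)) + 30875) = sqrt(38*sqrt(-27 + ((-6 + 1 + 10)*2 + 1)) + 30875) = sqrt(38*sqrt(-27 + (5*2 + 1)) + 30875) = sqrt(38*sqrt(-27 + (10 + 1)) + 30875) = sqrt(38*sqrt(-27 + 11) + 30875) = sqrt(38*sqrt(-16) + 30875) = sqrt(38*(4*I) + 30875) = sqrt(152*I + 30875) = sqrt(30875 + 152*I)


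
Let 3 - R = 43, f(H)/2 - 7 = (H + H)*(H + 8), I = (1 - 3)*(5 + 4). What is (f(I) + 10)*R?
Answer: -29760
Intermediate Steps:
I = -18 (I = -2*9 = -18)
f(H) = 14 + 4*H*(8 + H) (f(H) = 14 + 2*((H + H)*(H + 8)) = 14 + 2*((2*H)*(8 + H)) = 14 + 2*(2*H*(8 + H)) = 14 + 4*H*(8 + H))
R = -40 (R = 3 - 1*43 = 3 - 43 = -40)
(f(I) + 10)*R = ((14 + 4*(-18)² + 32*(-18)) + 10)*(-40) = ((14 + 4*324 - 576) + 10)*(-40) = ((14 + 1296 - 576) + 10)*(-40) = (734 + 10)*(-40) = 744*(-40) = -29760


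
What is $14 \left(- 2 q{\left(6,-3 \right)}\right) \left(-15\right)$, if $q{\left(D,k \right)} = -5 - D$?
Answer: $-4620$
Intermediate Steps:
$14 \left(- 2 q{\left(6,-3 \right)}\right) \left(-15\right) = 14 \left(- 2 \left(-5 - 6\right)\right) \left(-15\right) = 14 \left(\left(-2\right) \left(-11\right)\right) \left(-15\right) = 14 \cdot 22 \left(-15\right) = 308 \left(-15\right) = -4620$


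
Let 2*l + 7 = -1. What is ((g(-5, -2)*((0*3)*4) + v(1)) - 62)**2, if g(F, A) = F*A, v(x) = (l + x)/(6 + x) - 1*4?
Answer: 216225/49 ≈ 4412.8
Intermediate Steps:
l = -4 (l = -7/2 + (1/2)*(-1) = -7/2 - 1/2 = -4)
v(x) = -4 + (-4 + x)/(6 + x) (v(x) = (-4 + x)/(6 + x) - 1*4 = (-4 + x)/(6 + x) - 4 = -4 + (-4 + x)/(6 + x))
g(F, A) = A*F
((g(-5, -2)*((0*3)*4) + v(1)) - 62)**2 = (((-2*(-5))*((0*3)*4) + (-28 - 3*1)/(6 + 1)) - 62)**2 = ((10*(0*4) + (-28 - 3)/7) - 62)**2 = ((10*0 + (1/7)*(-31)) - 62)**2 = ((0 - 31/7) - 62)**2 = (-31/7 - 62)**2 = (-465/7)**2 = 216225/49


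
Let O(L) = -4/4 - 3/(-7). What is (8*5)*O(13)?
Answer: -160/7 ≈ -22.857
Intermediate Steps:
O(L) = -4/7 (O(L) = -4*¼ - 3*(-⅐) = -1 + 3/7 = -4/7)
(8*5)*O(13) = (8*5)*(-4/7) = 40*(-4/7) = -160/7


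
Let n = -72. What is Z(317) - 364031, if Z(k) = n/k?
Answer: -115397899/317 ≈ -3.6403e+5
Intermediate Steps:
Z(k) = -72/k
Z(317) - 364031 = -72/317 - 364031 = -115397899/317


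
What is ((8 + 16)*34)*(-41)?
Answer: -33456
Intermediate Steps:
((8 + 16)*34)*(-41) = (24*34)*(-41) = 816*(-41) = -33456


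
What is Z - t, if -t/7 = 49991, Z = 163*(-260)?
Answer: 307557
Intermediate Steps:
Z = -42380
t = -349937 (t = -7*49991 = -349937)
Z - t = -42380 - 1*(-349937) = -42380 + 349937 = 307557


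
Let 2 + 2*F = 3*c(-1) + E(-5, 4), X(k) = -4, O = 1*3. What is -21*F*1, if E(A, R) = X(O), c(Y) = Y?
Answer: 189/2 ≈ 94.500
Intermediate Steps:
O = 3
E(A, R) = -4
F = -9/2 (F = -1 + (3*(-1) - 4)/2 = -1 + (-3 - 4)/2 = -1 + (½)*(-7) = -1 - 7/2 = -9/2 ≈ -4.5000)
-21*F*1 = -21*(-9/2)*1 = (189/2)*1 = 189/2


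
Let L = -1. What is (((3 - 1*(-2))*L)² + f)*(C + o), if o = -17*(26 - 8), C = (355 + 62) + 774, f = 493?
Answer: 458430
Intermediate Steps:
C = 1191 (C = 417 + 774 = 1191)
o = -306 (o = -17*18 = -306)
(((3 - 1*(-2))*L)² + f)*(C + o) = (((3 - 1*(-2))*(-1))² + 493)*(1191 - 306) = (((3 + 2)*(-1))² + 493)*885 = ((5*(-1))² + 493)*885 = ((-5)² + 493)*885 = (25 + 493)*885 = 518*885 = 458430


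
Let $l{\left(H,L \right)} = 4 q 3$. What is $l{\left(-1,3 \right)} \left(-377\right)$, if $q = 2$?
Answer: $-9048$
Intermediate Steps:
$l{\left(H,L \right)} = 24$ ($l{\left(H,L \right)} = 4 \cdot 2 \cdot 3 = 4 \cdot 6 = 24$)
$l{\left(-1,3 \right)} \left(-377\right) = 24 \left(-377\right) = -9048$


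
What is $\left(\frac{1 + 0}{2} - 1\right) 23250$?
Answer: $-11625$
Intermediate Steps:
$\left(\frac{1 + 0}{2} - 1\right) 23250 = \left(\frac{1}{2} \cdot 1 - 1\right) 23250 = \left(\frac{1}{2} - 1\right) 23250 = \left(- \frac{1}{2}\right) 23250 = -11625$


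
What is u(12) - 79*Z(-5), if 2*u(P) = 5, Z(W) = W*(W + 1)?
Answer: -3155/2 ≈ -1577.5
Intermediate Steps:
Z(W) = W*(1 + W)
u(P) = 5/2 (u(P) = (½)*5 = 5/2)
u(12) - 79*Z(-5) = 5/2 - (-395)*(1 - 5) = 5/2 - (-395)*(-4) = 5/2 - 79*20 = 5/2 - 1580 = -3155/2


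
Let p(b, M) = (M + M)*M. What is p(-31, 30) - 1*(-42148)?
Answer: 43948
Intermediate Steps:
p(b, M) = 2*M² (p(b, M) = (2*M)*M = 2*M²)
p(-31, 30) - 1*(-42148) = 2*30² - 1*(-42148) = 2*900 + 42148 = 1800 + 42148 = 43948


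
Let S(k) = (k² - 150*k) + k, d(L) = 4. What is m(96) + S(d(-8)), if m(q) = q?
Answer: -484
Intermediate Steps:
S(k) = k² - 149*k
m(96) + S(d(-8)) = 96 + 4*(-149 + 4) = 96 + 4*(-145) = 96 - 580 = -484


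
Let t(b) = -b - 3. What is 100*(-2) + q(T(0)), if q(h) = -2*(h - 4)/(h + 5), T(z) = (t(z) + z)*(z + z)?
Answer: -992/5 ≈ -198.40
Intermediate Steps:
t(b) = -3 - b
T(z) = -6*z (T(z) = ((-3 - z) + z)*(z + z) = -6*z)
q(h) = -2*(-4 + h)/(5 + h)
100*(-2) + q(T(0)) = 100*(-2) + 2*(4 - (-6)*0)/(5 - 6*0) = -200 + 2*(4 - 1*0)/(5 + 0) = -200 + 2*(4 + 0)/5 = -200 + 2*(1/5)*4 = -200 + 8/5 = -992/5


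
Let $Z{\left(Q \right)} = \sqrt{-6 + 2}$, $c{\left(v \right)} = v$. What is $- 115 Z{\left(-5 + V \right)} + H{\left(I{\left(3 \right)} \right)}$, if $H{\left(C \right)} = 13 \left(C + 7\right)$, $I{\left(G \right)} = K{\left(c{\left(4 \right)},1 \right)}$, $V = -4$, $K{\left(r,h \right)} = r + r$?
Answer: $195 - 230 i \approx 195.0 - 230.0 i$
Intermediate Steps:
$K{\left(r,h \right)} = 2 r$
$I{\left(G \right)} = 8$ ($I{\left(G \right)} = 2 \cdot 4 = 8$)
$H{\left(C \right)} = 91 + 13 C$ ($H{\left(C \right)} = 13 \left(7 + C\right) = 91 + 13 C$)
$Z{\left(Q \right)} = 2 i$ ($Z{\left(Q \right)} = \sqrt{-4} = 2 i$)
$- 115 Z{\left(-5 + V \right)} + H{\left(I{\left(3 \right)} \right)} = - 115 \cdot 2 i + \left(91 + 13 \cdot 8\right) = - 230 i + \left(91 + 104\right) = - 230 i + 195 = 195 - 230 i$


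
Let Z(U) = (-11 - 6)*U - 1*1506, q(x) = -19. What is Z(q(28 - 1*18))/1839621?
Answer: -169/262803 ≈ -0.00064307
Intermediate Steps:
Z(U) = -1506 - 17*U (Z(U) = -17*U - 1506 = -1506 - 17*U)
Z(q(28 - 1*18))/1839621 = (-1506 - 17*(-19))/1839621 = (-1506 + 323)*(1/1839621) = -1183*1/1839621 = -169/262803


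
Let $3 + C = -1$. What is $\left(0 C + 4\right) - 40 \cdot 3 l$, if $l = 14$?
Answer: $-1676$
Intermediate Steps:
$C = -4$ ($C = -3 - 1 = -4$)
$\left(0 C + 4\right) - 40 \cdot 3 l = \left(0 \left(-4\right) + 4\right) - 40 \cdot 3 \cdot 14 = \left(0 + 4\right) - 1680 = 4 - 1680 = -1676$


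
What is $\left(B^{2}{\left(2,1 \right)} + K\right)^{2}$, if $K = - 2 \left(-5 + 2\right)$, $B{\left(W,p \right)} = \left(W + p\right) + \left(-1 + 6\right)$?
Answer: $4900$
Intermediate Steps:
$B{\left(W,p \right)} = 5 + W + p$ ($B{\left(W,p \right)} = \left(W + p\right) + 5 = 5 + W + p$)
$K = 6$ ($K = \left(-2\right) \left(-3\right) = 6$)
$\left(B^{2}{\left(2,1 \right)} + K\right)^{2} = \left(\left(5 + 2 + 1\right)^{2} + 6\right)^{2} = \left(8^{2} + 6\right)^{2} = \left(64 + 6\right)^{2} = 70^{2} = 4900$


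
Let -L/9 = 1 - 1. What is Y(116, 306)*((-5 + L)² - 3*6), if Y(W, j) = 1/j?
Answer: 7/306 ≈ 0.022876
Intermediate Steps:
L = 0 (L = -9*(1 - 1) = -9*0 = 0)
Y(116, 306)*((-5 + L)² - 3*6) = ((-5 + 0)² - 3*6)/306 = ((-5)² - 18)/306 = (25 - 18)/306 = (1/306)*7 = 7/306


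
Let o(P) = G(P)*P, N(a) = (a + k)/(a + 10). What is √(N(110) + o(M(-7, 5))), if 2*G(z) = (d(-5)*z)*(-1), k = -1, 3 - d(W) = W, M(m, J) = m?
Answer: I*√702330/60 ≈ 13.968*I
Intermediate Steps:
d(W) = 3 - W
G(z) = -4*z (G(z) = (((3 - 1*(-5))*z)*(-1))/2 = (((3 + 5)*z)*(-1))/2 = ((8*z)*(-1))/2 = (-8*z)/2 = -4*z)
N(a) = (-1 + a)/(10 + a) (N(a) = (a - 1)/(a + 10) = (-1 + a)/(10 + a))
o(P) = -4*P² (o(P) = (-4*P)*P = -4*P²)
√(N(110) + o(M(-7, 5))) = √((-1 + 110)/(10 + 110) - 4*(-7)²) = √(109/120 - 4*49) = √((1/120)*109 - 196) = √(109/120 - 196) = √(-23411/120) = I*√702330/60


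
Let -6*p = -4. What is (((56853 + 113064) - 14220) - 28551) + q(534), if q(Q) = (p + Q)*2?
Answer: 384646/3 ≈ 1.2822e+5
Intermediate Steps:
p = ⅔ (p = -⅙*(-4) = ⅔ ≈ 0.66667)
q(Q) = 4/3 + 2*Q (q(Q) = (⅔ + Q)*2 = 4/3 + 2*Q)
(((56853 + 113064) - 14220) - 28551) + q(534) = (((56853 + 113064) - 14220) - 28551) + (4/3 + 2*534) = ((169917 - 14220) - 28551) + (4/3 + 1068) = (155697 - 28551) + 3208/3 = 127146 + 3208/3 = 384646/3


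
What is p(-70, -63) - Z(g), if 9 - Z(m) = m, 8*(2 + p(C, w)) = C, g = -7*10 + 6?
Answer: -335/4 ≈ -83.750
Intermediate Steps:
g = -64 (g = -70 + 6 = -64)
p(C, w) = -2 + C/8
Z(m) = 9 - m
p(-70, -63) - Z(g) = (-2 + (⅛)*(-70)) - (9 - 1*(-64)) = (-2 - 35/4) - (9 + 64) = -43/4 - 1*73 = -43/4 - 73 = -335/4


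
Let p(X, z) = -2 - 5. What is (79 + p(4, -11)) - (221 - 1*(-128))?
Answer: -277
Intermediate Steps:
p(X, z) = -7
(79 + p(4, -11)) - (221 - 1*(-128)) = (79 - 7) - (221 - 1*(-128)) = 72 - (221 + 128) = 72 - 1*349 = 72 - 349 = -277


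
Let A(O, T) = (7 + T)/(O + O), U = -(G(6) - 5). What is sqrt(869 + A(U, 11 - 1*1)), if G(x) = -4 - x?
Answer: sqrt(782610)/30 ≈ 29.488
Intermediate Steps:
U = 15 (U = -((-4 - 1*6) - 5) = -((-4 - 6) - 5) = -(-10 - 5) = -1*(-15) = 15)
A(O, T) = (7 + T)/(2*O) (A(O, T) = (7 + T)/((2*O)) = (7 + T)*(1/(2*O)) = (7 + T)/(2*O))
sqrt(869 + A(U, 11 - 1*1)) = sqrt(869 + (1/2)*(7 + (11 - 1*1))/15) = sqrt(869 + (1/2)*(1/15)*(7 + (11 - 1))) = sqrt(869 + (1/2)*(1/15)*(7 + 10)) = sqrt(869 + (1/2)*(1/15)*17) = sqrt(869 + 17/30) = sqrt(26087/30) = sqrt(782610)/30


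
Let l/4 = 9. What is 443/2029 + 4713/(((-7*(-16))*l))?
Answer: 3782951/2726976 ≈ 1.3872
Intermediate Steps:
l = 36 (l = 4*9 = 36)
443/2029 + 4713/(((-7*(-16))*l)) = 443/2029 + 4713/((-7*(-16)*36)) = 443*(1/2029) + 4713/((112*36)) = 443/2029 + 4713/4032 = 443/2029 + 4713*(1/4032) = 443/2029 + 1571/1344 = 3782951/2726976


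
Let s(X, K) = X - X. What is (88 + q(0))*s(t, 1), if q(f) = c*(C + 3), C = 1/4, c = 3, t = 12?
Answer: 0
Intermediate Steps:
C = ¼ ≈ 0.25000
s(X, K) = 0
q(f) = 39/4 (q(f) = 3*(¼ + 3) = 3*(13/4) = 39/4)
(88 + q(0))*s(t, 1) = (88 + 39/4)*0 = (391/4)*0 = 0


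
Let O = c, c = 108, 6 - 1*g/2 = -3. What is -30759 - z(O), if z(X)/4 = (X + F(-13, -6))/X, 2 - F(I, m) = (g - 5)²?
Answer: -830434/27 ≈ -30757.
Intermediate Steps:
g = 18 (g = 12 - 2*(-3) = 12 + 6 = 18)
F(I, m) = -167 (F(I, m) = 2 - (18 - 5)² = 2 - 1*13² = 2 - 1*169 = 2 - 169 = -167)
O = 108
z(X) = 4*(-167 + X)/X (z(X) = 4*((X - 167)/X) = 4*((-167 + X)/X) = 4*(-167 + X)/X)
-30759 - z(O) = -30759 - (4 - 668/108) = -30759 - (4 - 668*1/108) = -30759 - (4 - 167/27) = -30759 - 1*(-59/27) = -30759 + 59/27 = -830434/27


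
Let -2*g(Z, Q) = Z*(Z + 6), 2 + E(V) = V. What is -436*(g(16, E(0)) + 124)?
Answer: 22672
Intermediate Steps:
E(V) = -2 + V
g(Z, Q) = -Z*(6 + Z)/2 (g(Z, Q) = -Z*(Z + 6)/2 = -Z*(6 + Z)/2)
-436*(g(16, E(0)) + 124) = -436*(-½*16*(6 + 16) + 124) = -436*(-½*16*22 + 124) = -436*(-176 + 124) = -436*(-52) = 22672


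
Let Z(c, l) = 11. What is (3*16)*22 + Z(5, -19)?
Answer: 1067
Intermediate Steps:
(3*16)*22 + Z(5, -19) = (3*16)*22 + 11 = 48*22 + 11 = 1056 + 11 = 1067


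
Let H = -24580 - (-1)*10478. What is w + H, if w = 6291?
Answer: -7811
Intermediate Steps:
H = -14102 (H = -24580 - 1*(-10478) = -24580 + 10478 = -14102)
w + H = 6291 - 14102 = -7811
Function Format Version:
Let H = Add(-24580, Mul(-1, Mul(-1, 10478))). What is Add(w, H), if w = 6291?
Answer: -7811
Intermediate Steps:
H = -14102 (H = Add(-24580, Mul(-1, -10478)) = Add(-24580, 10478) = -14102)
Add(w, H) = Add(6291, -14102) = -7811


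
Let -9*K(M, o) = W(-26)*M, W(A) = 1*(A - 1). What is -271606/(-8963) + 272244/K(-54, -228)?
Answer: -399353800/242001 ≈ -1650.2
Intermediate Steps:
W(A) = -1 + A (W(A) = 1*(-1 + A) = -1 + A)
K(M, o) = 3*M (K(M, o) = -(-1 - 26)*M/9 = -(-3)*M = 3*M)
-271606/(-8963) + 272244/K(-54, -228) = -271606/(-8963) + 272244/((3*(-54))) = -271606*(-1/8963) + 272244/(-162) = 271606/8963 + 272244*(-1/162) = 271606/8963 - 45374/27 = -399353800/242001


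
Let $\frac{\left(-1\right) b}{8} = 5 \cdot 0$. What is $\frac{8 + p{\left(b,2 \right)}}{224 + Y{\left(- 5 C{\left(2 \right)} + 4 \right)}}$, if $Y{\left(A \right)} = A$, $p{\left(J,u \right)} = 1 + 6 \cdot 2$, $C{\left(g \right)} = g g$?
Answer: $\frac{21}{208} \approx 0.10096$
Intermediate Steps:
$C{\left(g \right)} = g^{2}$
$b = 0$ ($b = - 8 \cdot 5 \cdot 0 = \left(-8\right) 0 = 0$)
$p{\left(J,u \right)} = 13$ ($p{\left(J,u \right)} = 1 + 12 = 13$)
$\frac{8 + p{\left(b,2 \right)}}{224 + Y{\left(- 5 C{\left(2 \right)} + 4 \right)}} = \frac{8 + 13}{224 + \left(- 5 \cdot 2^{2} + 4\right)} = \frac{21}{224 + \left(\left(-5\right) 4 + 4\right)} = \frac{21}{224 + \left(-20 + 4\right)} = \frac{21}{224 - 16} = \frac{21}{208}$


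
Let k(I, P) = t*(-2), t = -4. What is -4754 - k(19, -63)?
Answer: -4762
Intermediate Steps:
k(I, P) = 8 (k(I, P) = -4*(-2) = 8)
-4754 - k(19, -63) = -4754 - 1*8 = -4754 - 8 = -4762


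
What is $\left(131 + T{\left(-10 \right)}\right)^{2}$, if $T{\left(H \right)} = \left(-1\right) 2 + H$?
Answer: $14161$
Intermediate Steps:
$T{\left(H \right)} = -2 + H$
$\left(131 + T{\left(-10 \right)}\right)^{2} = \left(131 - 12\right)^{2} = 119^{2} = 14161$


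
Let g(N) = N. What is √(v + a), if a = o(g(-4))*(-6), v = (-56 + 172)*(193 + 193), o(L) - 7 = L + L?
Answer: √44782 ≈ 211.62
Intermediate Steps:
o(L) = 7 + 2*L (o(L) = 7 + (L + L) = 7 + 2*L)
v = 44776 (v = 116*386 = 44776)
a = 6 (a = (7 + 2*(-4))*(-6) = (7 - 8)*(-6) = -1*(-6) = 6)
√(v + a) = √(44776 + 6) = √44782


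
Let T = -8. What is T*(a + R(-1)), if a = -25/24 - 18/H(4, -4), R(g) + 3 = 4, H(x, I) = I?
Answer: -107/3 ≈ -35.667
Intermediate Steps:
R(g) = 1 (R(g) = -3 + 4 = 1)
a = 83/24 (a = -25/24 - 18/(-4) = -25*1/24 - 18*(-1/4) = -25/24 + 9/2 = 83/24 ≈ 3.4583)
T*(a + R(-1)) = -8*(83/24 + 1) = -8*107/24 = -107/3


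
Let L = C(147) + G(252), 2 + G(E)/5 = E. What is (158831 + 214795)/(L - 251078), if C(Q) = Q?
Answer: -124542/83227 ≈ -1.4964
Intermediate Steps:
G(E) = -10 + 5*E
L = 1397 (L = 147 + (-10 + 5*252) = 147 + (-10 + 1260) = 147 + 1250 = 1397)
(158831 + 214795)/(L - 251078) = (158831 + 214795)/(1397 - 251078) = 373626/(-249681) = 373626*(-1/249681) = -124542/83227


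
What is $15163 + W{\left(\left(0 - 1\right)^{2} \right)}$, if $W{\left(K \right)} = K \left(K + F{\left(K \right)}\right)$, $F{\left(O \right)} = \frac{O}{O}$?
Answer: $15165$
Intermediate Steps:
$F{\left(O \right)} = 1$
$W{\left(K \right)} = K \left(1 + K\right)$ ($W{\left(K \right)} = K \left(K + 1\right) = K \left(1 + K\right)$)
$15163 + W{\left(\left(0 - 1\right)^{2} \right)} = 15163 + \left(0 - 1\right)^{2} \left(1 + \left(0 - 1\right)^{2}\right) = 15163 + \left(-1\right)^{2} \left(1 + \left(-1\right)^{2}\right) = 15163 + 1 \left(1 + 1\right) = 15163 + 1 \cdot 2 = 15163 + 2 = 15165$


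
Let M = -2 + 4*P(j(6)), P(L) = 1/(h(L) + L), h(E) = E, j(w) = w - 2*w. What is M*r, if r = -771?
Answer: 1799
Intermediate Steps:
j(w) = -w
P(L) = 1/(2*L) (P(L) = 1/(L + L) = 1/(2*L))
M = -7/3 (M = -2 + 4*(1/(2*((-1*6)))) = -2 + 4*((½)/(-6)) = -2 + 4*((½)*(-⅙)) = -2 + 4*(-1/12) = -2 - ⅓ = -7/3 ≈ -2.3333)
M*r = -7/3*(-771) = 1799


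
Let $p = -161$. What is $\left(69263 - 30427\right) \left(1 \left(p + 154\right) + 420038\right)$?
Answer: $16312323916$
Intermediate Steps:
$\left(69263 - 30427\right) \left(1 \left(p + 154\right) + 420038\right) = \left(69263 - 30427\right) \left(1 \left(-161 + 154\right) + 420038\right) = 38836 \left(1 \left(-7\right) + 420038\right) = 38836 \left(-7 + 420038\right) = 38836 \cdot 420031 = 16312323916$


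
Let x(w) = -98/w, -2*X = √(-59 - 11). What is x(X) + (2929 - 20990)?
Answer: -18061 - 14*I*√70/5 ≈ -18061.0 - 23.426*I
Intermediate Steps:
X = -I*√70/2 (X = -√(-59 - 11)/2 = -I*√70/2 ≈ -4.1833*I)
x(X) + (2929 - 20990) = -98*I*√70/35 + (2929 - 20990) = -14*I*√70/5 - 18061 = -18061 - 14*I*√70/5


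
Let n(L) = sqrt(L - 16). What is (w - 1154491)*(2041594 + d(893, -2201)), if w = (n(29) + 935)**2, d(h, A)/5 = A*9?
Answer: -544405184897 + 3632566630*sqrt(13) ≈ -5.3131e+11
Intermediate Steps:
n(L) = sqrt(-16 + L)
d(h, A) = 45*A (d(h, A) = 5*(A*9) = 5*(9*A) = 45*A)
w = (935 + sqrt(13))**2 (w = (sqrt(-16 + 29) + 935)**2 = (sqrt(13) + 935)**2 = (935 + sqrt(13))**2 ≈ 8.8098e+5)
(w - 1154491)*(2041594 + d(893, -2201)) = ((935 + sqrt(13))**2 - 1154491)*(2041594 + 45*(-2201)) = (-1154491 + (935 + sqrt(13))**2)*(2041594 - 99045) = (-1154491 + (935 + sqrt(13))**2)*1942549 = -2242655337559 + 1942549*(935 + sqrt(13))**2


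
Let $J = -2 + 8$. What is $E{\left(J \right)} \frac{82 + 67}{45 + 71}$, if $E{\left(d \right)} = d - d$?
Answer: $0$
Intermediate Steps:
$J = 6$
$E{\left(d \right)} = 0$
$E{\left(J \right)} \frac{82 + 67}{45 + 71} = 0 \frac{82 + 67}{45 + 71} = 0 \cdot \frac{149}{116} = 0$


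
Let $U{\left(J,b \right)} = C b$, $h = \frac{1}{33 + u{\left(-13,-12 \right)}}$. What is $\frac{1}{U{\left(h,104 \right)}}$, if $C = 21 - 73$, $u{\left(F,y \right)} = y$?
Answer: $- \frac{1}{5408} \approx -0.00018491$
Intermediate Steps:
$C = -52$ ($C = 21 - 73 = -52$)
$h = \frac{1}{21}$ ($h = \frac{1}{33 - 12} = \frac{1}{21} \approx 0.047619$)
$U{\left(J,b \right)} = - 52 b$
$\frac{1}{U{\left(h,104 \right)}} = \frac{1}{\left(-52\right) 104} = \frac{1}{-5408} = - \frac{1}{5408}$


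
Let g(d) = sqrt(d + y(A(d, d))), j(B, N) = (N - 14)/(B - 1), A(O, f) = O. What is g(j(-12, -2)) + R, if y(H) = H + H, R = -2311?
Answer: -2311 + 4*sqrt(39)/13 ≈ -2309.1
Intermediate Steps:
y(H) = 2*H
j(B, N) = (-14 + N)/(-1 + B)
g(d) = sqrt(3)*sqrt(d) (g(d) = sqrt(d + 2*d) = sqrt(3*d) = sqrt(3)*sqrt(d))
g(j(-12, -2)) + R = sqrt(3)*sqrt((-14 - 2)/(-1 - 12)) - 2311 = sqrt(3)*sqrt(-16/(-13)) - 2311 = sqrt(3)*sqrt(-1/13*(-16)) - 2311 = sqrt(3)*sqrt(16/13) - 2311 = sqrt(3)*(4*sqrt(13)/13) - 2311 = 4*sqrt(39)/13 - 2311 = -2311 + 4*sqrt(39)/13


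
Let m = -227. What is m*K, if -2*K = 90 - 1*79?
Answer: 2497/2 ≈ 1248.5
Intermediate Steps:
K = -11/2 (K = -(90 - 1*79)/2 = -(90 - 79)/2 = -1/2*11 = -11/2 ≈ -5.5000)
m*K = -227*(-11/2) = 2497/2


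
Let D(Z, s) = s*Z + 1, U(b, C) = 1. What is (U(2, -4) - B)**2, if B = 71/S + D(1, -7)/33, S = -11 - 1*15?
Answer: 1252161/81796 ≈ 15.308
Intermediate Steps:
S = -26 (S = -11 - 15 = -26)
D(Z, s) = 1 + Z*s (D(Z, s) = Z*s + 1 = 1 + Z*s)
B = -833/286 (B = 71/(-26) + (1 + 1*(-7))/33 = 71*(-1/26) + (1 - 7)*(1/33) = -71/26 - 6*1/33 = -71/26 - 2/11 = -833/286 ≈ -2.9126)
(U(2, -4) - B)**2 = (1 - 1*(-833/286))**2 = (1 + 833/286)**2 = (1119/286)**2 = 1252161/81796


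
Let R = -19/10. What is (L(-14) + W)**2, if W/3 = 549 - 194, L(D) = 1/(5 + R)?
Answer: 1090650625/961 ≈ 1.1349e+6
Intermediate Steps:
R = -19/10 (R = -19*1/10 = -19/10 ≈ -1.9000)
L(D) = 10/31 (L(D) = 1/(5 - 19/10) = 1/(31/10) = 10/31)
W = 1065 (W = 3*(549 - 194) = 3*355 = 1065)
(L(-14) + W)**2 = (10/31 + 1065)**2 = (33025/31)**2 = 1090650625/961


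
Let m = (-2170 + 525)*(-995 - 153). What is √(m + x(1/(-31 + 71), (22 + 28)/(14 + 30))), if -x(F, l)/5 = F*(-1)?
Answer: 101*√2962/4 ≈ 1374.2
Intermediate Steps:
x(F, l) = 5*F (x(F, l) = -5*F*(-1) = -(-5)*F = 5*F)
m = 1888460 (m = -1645*(-1148) = 1888460)
√(m + x(1/(-31 + 71), (22 + 28)/(14 + 30))) = √(1888460 + 5/(-31 + 71)) = √(1888460 + 5/40) = √(1888460 + 5*(1/40)) = √(1888460 + ⅛) = √(15107681/8) = 101*√2962/4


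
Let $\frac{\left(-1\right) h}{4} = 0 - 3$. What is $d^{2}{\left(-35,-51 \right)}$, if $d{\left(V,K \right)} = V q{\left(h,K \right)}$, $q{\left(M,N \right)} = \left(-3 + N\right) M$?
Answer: $514382400$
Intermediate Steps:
$h = 12$ ($h = - 4 \left(0 - 3\right) = \left(-4\right) \left(-3\right) = 12$)
$q{\left(M,N \right)} = M \left(-3 + N\right)$
$d{\left(V,K \right)} = V \left(-36 + 12 K\right)$ ($d{\left(V,K \right)} = V 12 \left(-3 + K\right) = V \left(-36 + 12 K\right)$)
$d^{2}{\left(-35,-51 \right)} = \left(12 \left(-35\right) \left(-3 - 51\right)\right)^{2} = \left(12 \left(-35\right) \left(-54\right)\right)^{2} = 22680^{2} = 514382400$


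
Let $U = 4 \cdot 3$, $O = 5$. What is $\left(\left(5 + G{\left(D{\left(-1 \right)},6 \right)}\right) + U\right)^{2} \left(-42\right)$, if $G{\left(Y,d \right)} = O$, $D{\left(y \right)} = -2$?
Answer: $-20328$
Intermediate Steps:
$G{\left(Y,d \right)} = 5$
$U = 12$
$\left(\left(5 + G{\left(D{\left(-1 \right)},6 \right)}\right) + U\right)^{2} \left(-42\right) = \left(\left(5 + 5\right) + 12\right)^{2} \left(-42\right) = \left(10 + 12\right)^{2} \left(-42\right) = 22^{2} \left(-42\right) = 484 \left(-42\right) = -20328$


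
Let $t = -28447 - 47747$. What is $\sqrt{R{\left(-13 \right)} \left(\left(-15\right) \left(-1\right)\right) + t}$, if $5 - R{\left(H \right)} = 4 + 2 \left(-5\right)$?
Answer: $i \sqrt{76029} \approx 275.73 i$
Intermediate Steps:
$R{\left(H \right)} = 11$ ($R{\left(H \right)} = 5 - \left(4 + 2 \left(-5\right)\right) = 5 - \left(4 - 10\right) = 5 - -6 = 5 + 6 = 11$)
$t = -76194$
$\sqrt{R{\left(-13 \right)} \left(\left(-15\right) \left(-1\right)\right) + t} = \sqrt{11 \left(\left(-15\right) \left(-1\right)\right) - 76194} = \sqrt{11 \cdot 15 - 76194} = \sqrt{165 - 76194} = \sqrt{-76029} = i \sqrt{76029}$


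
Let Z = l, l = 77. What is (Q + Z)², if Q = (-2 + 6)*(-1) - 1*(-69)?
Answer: 20164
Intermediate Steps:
Z = 77
Q = 65 (Q = 4*(-1) + 69 = -4 + 69 = 65)
(Q + Z)² = (65 + 77)² = 142² = 20164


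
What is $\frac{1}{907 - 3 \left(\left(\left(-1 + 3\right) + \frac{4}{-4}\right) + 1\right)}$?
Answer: $\frac{1}{901} \approx 0.0011099$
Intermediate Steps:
$\frac{1}{907 - 3 \left(\left(\left(-1 + 3\right) + \frac{4}{-4}\right) + 1\right)} = \frac{1}{907 - 3 \left(\left(2 + 4 \left(- \frac{1}{4}\right)\right) + 1\right)} = \frac{1}{907 - 3 \left(\left(2 - 1\right) + 1\right)} = \frac{1}{907 - 3 \left(1 + 1\right)} = \frac{1}{907 - 6} = \frac{1}{901}$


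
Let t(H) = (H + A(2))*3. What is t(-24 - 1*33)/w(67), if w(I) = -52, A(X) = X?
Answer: 165/52 ≈ 3.1731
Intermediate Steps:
t(H) = 6 + 3*H (t(H) = (H + 2)*3 = (2 + H)*3 = 6 + 3*H)
t(-24 - 1*33)/w(67) = (6 + 3*(-24 - 1*33))/(-52) = (6 + 3*(-24 - 33))*(-1/52) = (6 + 3*(-57))*(-1/52) = (6 - 171)*(-1/52) = -165*(-1/52) = 165/52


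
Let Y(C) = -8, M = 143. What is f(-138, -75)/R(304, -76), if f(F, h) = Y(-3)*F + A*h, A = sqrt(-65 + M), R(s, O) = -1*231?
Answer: -368/77 + 25*sqrt(78)/77 ≈ -1.9118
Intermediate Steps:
R(s, O) = -231
A = sqrt(78) (A = sqrt(-65 + 143) = sqrt(78) ≈ 8.8318)
f(F, h) = -8*F + h*sqrt(78) (f(F, h) = -8*F + sqrt(78)*h = -8*F + h*sqrt(78))
f(-138, -75)/R(304, -76) = (-8*(-138) - 75*sqrt(78))/(-231) = (1104 - 75*sqrt(78))*(-1/231) = -368/77 + 25*sqrt(78)/77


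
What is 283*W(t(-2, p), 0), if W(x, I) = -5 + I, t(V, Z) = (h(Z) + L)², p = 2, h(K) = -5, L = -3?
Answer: -1415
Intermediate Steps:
t(V, Z) = 64 (t(V, Z) = (-5 - 3)² = (-8)² = 64)
283*W(t(-2, p), 0) = 283*(-5 + 0) = 283*(-5) = -1415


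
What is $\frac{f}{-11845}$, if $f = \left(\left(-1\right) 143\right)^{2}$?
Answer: $- \frac{20449}{11845} \approx -1.7264$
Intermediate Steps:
$f = 20449$ ($f = \left(-143\right)^{2} = 20449$)
$\frac{f}{-11845} = \frac{20449}{-11845} = 20449 \left(- \frac{1}{11845}\right) = - \frac{20449}{11845}$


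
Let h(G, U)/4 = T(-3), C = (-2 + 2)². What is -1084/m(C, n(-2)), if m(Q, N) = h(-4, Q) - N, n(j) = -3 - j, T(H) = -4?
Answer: 1084/15 ≈ 72.267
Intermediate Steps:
C = 0 (C = 0² = 0)
h(G, U) = -16 (h(G, U) = 4*(-4) = -16)
m(Q, N) = -16 - N
-1084/m(C, n(-2)) = -1084/(-16 - (-3 - 1*(-2))) = -1084/(-16 - (-3 + 2)) = -1084/(-16 - 1*(-1)) = -1084/(-16 + 1) = -1084/(-15) = -1/15*(-1084) = 1084/15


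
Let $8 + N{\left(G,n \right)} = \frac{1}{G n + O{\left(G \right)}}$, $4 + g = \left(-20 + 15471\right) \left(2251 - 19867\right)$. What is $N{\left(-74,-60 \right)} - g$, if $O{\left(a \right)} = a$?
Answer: $\frac{1188358889193}{4366} \approx 2.7218 \cdot 10^{8}$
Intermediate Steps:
$g = -272184820$ ($g = -4 + \left(-20 + 15471\right) \left(2251 - 19867\right) = -4 + 15451 \left(-17616\right) = -4 - 272184816 = -272184820$)
$N{\left(G,n \right)} = -8 + \frac{1}{G + G n}$ ($N{\left(G,n \right)} = -8 + \frac{1}{G n + G} = -8 + \frac{1}{G + G n}$)
$N{\left(-74,-60 \right)} - g = \frac{1 - -592 - \left(-592\right) \left(-60\right)}{\left(-74\right) \left(1 - 60\right)} - -272184820 = - \frac{1 + 592 - 35520}{74 \left(-59\right)} + 272184820 = \left(- \frac{1}{74}\right) \left(- \frac{1}{59}\right) \left(-34927\right) + 272184820 = - \frac{34927}{4366} + 272184820 = \frac{1188358889193}{4366}$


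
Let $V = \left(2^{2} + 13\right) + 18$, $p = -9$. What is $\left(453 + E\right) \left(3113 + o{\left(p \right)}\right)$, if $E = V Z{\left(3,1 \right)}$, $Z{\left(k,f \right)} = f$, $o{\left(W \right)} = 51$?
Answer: $1544032$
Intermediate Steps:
$V = 35$ ($V = \left(4 + 13\right) + 18 = 17 + 18 = 35$)
$E = 35$ ($E = 35 \cdot 1 = 35$)
$\left(453 + E\right) \left(3113 + o{\left(p \right)}\right) = \left(453 + 35\right) \left(3113 + 51\right) = 488 \cdot 3164 = 1544032$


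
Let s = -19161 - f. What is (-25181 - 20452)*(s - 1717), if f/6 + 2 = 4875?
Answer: 2286943428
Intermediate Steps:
f = 29238 (f = -12 + 6*4875 = -12 + 29250 = 29238)
s = -48399 (s = -19161 - 1*29238 = -19161 - 29238 = -48399)
(-25181 - 20452)*(s - 1717) = (-25181 - 20452)*(-48399 - 1717) = -45633*(-50116) = 2286943428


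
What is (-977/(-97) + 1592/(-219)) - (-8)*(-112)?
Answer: -18974189/21243 ≈ -893.20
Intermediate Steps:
(-977/(-97) + 1592/(-219)) - (-8)*(-112) = (-977*(-1/97) + 1592*(-1/219)) - 1*896 = (977/97 - 1592/219) - 896 = 59539/21243 - 896 = -18974189/21243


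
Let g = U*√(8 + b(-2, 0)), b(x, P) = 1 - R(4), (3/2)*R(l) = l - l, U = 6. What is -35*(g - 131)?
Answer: 3955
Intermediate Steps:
R(l) = 0 (R(l) = 2*(l - l)/3 = (⅔)*0 = 0)
b(x, P) = 1 (b(x, P) = 1 - 1*0 = 1 + 0 = 1)
g = 18 (g = 6*√(8 + 1) = 6*√9 = 6*3 = 18)
-35*(g - 131) = -35*(18 - 131) = -35*(-113) = 3955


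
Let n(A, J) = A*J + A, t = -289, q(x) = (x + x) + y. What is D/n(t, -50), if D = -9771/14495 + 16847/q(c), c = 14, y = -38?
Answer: -9771799/82105478 ≈ -0.11902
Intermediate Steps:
q(x) = -38 + 2*x (q(x) = (x + x) - 38 = 2*x - 38 = -38 + 2*x)
n(A, J) = A + A*J
D = -9771799/5798 (D = -9771/14495 + 16847/(-38 + 2*14) = -9771*1/14495 + 16847/(-38 + 28) = -9771/14495 + 16847/(-10) = -9771/14495 + 16847*(-⅒) = -9771/14495 - 16847/10 = -9771799/5798 ≈ -1685.4)
D/n(t, -50) = -9771799*(-1/(289*(1 - 50)))/5798 = -9771799/(5798*((-289*(-49)))) = -9771799/5798/14161 = -9771799/5798*1/14161 = -9771799/82105478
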